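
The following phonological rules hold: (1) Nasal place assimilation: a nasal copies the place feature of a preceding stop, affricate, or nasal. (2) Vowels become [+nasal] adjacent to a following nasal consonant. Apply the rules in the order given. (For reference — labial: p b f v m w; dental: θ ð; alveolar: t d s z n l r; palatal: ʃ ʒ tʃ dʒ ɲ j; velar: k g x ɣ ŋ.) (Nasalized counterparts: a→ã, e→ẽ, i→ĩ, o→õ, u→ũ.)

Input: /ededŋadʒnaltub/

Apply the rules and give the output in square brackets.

[edednadʒɲaltub]

Rule 1: /ŋ/ after /d/ (alveolar) → [n]
Rule 1: /n/ after /dʒ/ (palatal) → [ɲ]
After rule 1: edednadʒɲaltub
Rule 2: no segment meets the rule's conditions; no change.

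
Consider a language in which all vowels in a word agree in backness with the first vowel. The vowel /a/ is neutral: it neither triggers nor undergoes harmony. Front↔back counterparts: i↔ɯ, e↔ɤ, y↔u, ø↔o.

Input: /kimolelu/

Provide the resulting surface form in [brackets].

/o/ harmonizes with /i/ ([-back]) → [ø]
/u/ harmonizes with /i/ ([-back]) → [y]

[kimølely]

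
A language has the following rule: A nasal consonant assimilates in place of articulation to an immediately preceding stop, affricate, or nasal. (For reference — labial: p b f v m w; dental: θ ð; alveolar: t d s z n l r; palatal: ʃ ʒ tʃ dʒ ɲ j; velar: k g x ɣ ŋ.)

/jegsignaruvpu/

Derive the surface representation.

/n/ after /g/ (velar) → [ŋ]

[jegsigŋaruvpu]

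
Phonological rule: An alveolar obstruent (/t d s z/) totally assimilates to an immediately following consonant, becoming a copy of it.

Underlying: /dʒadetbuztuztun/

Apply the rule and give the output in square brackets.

[dʒadebbuttuttun]

/t/ before /b/ → [b] (total assimilation)
/z/ before /t/ → [t] (total assimilation)
/z/ before /t/ → [t] (total assimilation)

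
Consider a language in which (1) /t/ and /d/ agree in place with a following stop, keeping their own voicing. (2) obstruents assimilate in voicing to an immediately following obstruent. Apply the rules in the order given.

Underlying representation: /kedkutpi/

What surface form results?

[kekkuppi]

Rule 1: /d/ before /k/ (velar) → [g]
Rule 1: /t/ before /p/ (labial) → [p]
After rule 1: kegkuppi
Rule 2: /g/ before /k/ (voiceless) → [k]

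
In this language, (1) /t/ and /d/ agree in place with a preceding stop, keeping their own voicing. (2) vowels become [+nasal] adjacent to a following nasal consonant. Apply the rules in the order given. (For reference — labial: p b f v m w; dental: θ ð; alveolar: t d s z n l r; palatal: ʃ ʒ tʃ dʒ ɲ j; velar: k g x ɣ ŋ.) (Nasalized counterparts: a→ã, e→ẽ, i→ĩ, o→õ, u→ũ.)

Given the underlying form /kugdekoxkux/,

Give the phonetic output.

[kuggekoxkux]

Rule 1: /d/ after /g/ (velar) → [g]
After rule 1: kuggekoxkux
Rule 2: no segment meets the rule's conditions; no change.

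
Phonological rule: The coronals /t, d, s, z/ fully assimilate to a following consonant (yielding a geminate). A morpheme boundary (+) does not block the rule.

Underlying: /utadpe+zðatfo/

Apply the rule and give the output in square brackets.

/d/ before /p/ → [p] (total assimilation)
/z/ before /ð/ → [ð] (total assimilation)
/t/ before /f/ → [f] (total assimilation)

[utappe+ððaffo]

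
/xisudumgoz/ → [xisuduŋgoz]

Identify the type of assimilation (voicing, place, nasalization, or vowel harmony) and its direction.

/m/→[ŋ].
Each target copies a feature from the following segment, so the direction is regressive.

place assimilation, regressive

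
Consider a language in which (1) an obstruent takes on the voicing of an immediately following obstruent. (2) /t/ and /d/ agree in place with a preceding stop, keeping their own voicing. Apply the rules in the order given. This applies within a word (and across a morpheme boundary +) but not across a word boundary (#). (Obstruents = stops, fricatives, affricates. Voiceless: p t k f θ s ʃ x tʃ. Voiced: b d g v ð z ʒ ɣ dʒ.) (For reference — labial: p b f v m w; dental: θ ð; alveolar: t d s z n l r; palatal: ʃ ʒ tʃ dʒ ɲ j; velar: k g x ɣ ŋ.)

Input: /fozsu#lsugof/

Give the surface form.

Rule 1: /z/ before /s/ (voiceless) → [s]
After rule 1: fossu#lsugof
Rule 2: no segment meets the rule's conditions; no change.

[fossu#lsugof]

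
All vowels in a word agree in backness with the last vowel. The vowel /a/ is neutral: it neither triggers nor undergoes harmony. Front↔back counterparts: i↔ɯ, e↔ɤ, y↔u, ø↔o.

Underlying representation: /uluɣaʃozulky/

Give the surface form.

/u/ harmonizes with /y/ ([-back]) → [y]
/u/ harmonizes with /y/ ([-back]) → [y]
/o/ harmonizes with /y/ ([-back]) → [ø]
/u/ harmonizes with /y/ ([-back]) → [y]

[ylyɣaʃøzylky]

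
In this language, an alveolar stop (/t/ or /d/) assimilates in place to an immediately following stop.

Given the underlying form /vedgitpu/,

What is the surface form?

[veggippu]

/d/ before /g/ (velar) → [g]
/t/ before /p/ (labial) → [p]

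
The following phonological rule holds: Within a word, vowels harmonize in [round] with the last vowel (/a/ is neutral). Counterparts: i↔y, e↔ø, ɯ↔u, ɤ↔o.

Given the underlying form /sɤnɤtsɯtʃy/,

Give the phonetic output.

/ɤ/ harmonizes with /y/ ([+round]) → [o]
/ɤ/ harmonizes with /y/ ([+round]) → [o]
/ɯ/ harmonizes with /y/ ([+round]) → [u]

[sonotsutʃy]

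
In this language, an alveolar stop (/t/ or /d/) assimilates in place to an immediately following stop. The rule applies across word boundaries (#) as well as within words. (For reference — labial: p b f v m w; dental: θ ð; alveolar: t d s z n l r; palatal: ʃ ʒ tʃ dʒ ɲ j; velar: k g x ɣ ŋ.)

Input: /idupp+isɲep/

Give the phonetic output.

no segment meets the rule's conditions; no change.

[idupp+isɲep]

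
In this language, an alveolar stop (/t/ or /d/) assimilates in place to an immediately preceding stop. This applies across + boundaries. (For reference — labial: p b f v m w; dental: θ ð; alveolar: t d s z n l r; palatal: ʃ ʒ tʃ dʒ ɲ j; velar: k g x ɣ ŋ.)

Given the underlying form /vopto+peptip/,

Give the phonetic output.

[voppo+peppip]

/t/ after /p/ (labial) → [p]
/t/ after /p/ (labial) → [p]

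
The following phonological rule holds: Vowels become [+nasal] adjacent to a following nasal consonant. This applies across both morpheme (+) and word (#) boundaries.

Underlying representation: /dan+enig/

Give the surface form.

[dãn+ẽnig]

/a/ before nasal /n/ → [ã]
/e/ before nasal /n/ → [ẽ]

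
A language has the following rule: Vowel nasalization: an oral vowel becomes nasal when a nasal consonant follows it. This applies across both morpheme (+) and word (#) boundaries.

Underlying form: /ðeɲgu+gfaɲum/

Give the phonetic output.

[ðẽɲgu+gfãɲũm]

/e/ before nasal /ɲ/ → [ẽ]
/a/ before nasal /ɲ/ → [ã]
/u/ before nasal /m/ → [ũ]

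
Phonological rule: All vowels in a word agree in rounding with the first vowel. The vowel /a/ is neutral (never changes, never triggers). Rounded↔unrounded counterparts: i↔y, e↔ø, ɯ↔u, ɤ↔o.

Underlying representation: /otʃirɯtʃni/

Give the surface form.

/i/ harmonizes with /o/ ([+round]) → [y]
/ɯ/ harmonizes with /o/ ([+round]) → [u]
/i/ harmonizes with /o/ ([+round]) → [y]

[otʃyrutʃny]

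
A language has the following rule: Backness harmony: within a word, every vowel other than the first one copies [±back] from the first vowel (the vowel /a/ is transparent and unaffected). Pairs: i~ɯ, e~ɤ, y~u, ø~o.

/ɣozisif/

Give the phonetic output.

/i/ harmonizes with /o/ ([+back]) → [ɯ]
/i/ harmonizes with /o/ ([+back]) → [ɯ]

[ɣozɯsɯf]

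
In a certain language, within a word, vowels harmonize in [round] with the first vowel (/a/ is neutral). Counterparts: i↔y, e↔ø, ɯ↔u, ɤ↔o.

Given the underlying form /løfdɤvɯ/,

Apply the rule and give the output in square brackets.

[løfdovu]

/ɤ/ harmonizes with /ø/ ([+round]) → [o]
/ɯ/ harmonizes with /ø/ ([+round]) → [u]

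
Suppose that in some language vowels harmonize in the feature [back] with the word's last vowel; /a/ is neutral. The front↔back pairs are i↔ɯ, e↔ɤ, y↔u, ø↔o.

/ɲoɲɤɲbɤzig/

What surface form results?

[ɲøɲeɲbezig]

/o/ harmonizes with /i/ ([-back]) → [ø]
/ɤ/ harmonizes with /i/ ([-back]) → [e]
/ɤ/ harmonizes with /i/ ([-back]) → [e]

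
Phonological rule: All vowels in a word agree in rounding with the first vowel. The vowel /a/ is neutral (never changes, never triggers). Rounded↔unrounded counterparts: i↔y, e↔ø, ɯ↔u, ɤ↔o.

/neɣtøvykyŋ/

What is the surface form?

[neɣtevikiŋ]

/ø/ harmonizes with /e/ ([-round]) → [e]
/y/ harmonizes with /e/ ([-round]) → [i]
/y/ harmonizes with /e/ ([-round]) → [i]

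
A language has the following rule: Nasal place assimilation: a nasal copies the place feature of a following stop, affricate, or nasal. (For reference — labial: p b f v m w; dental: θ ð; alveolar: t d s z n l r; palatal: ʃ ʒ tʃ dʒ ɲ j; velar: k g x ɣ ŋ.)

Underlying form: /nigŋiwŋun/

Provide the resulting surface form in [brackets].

[nigŋiwŋun]

no segment meets the rule's conditions; no change.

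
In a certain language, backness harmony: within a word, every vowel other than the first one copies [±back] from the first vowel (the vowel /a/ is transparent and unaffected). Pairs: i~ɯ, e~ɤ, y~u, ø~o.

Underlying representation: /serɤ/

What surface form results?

/ɤ/ harmonizes with /e/ ([-back]) → [e]

[sere]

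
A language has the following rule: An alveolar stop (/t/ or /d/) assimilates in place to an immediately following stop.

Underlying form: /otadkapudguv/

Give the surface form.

/d/ before /k/ (velar) → [g]
/d/ before /g/ (velar) → [g]

[otagkapugguv]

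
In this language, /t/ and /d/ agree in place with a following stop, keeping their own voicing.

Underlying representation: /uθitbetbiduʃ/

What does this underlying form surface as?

[uθipbepbiduʃ]

/t/ before /b/ (labial) → [p]
/t/ before /b/ (labial) → [p]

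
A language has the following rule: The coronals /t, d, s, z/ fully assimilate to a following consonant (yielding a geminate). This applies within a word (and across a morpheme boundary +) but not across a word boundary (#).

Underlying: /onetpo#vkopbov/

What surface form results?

[oneppo#vkopbov]

/t/ before /p/ → [p] (total assimilation)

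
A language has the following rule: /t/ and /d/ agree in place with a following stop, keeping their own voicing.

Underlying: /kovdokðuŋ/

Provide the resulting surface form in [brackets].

no segment meets the rule's conditions; no change.

[kovdokðuŋ]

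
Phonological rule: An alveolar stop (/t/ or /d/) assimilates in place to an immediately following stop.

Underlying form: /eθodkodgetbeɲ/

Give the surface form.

/d/ before /k/ (velar) → [g]
/d/ before /g/ (velar) → [g]
/t/ before /b/ (labial) → [p]

[eθogkoggepbeɲ]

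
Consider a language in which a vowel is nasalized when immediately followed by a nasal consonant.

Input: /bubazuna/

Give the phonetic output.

/u/ before nasal /n/ → [ũ]

[bubazũna]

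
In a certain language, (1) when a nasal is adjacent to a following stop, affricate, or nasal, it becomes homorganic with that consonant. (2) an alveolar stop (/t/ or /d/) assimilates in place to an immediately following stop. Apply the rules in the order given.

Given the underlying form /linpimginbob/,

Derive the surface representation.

[limpiŋgimbob]

Rule 1: /n/ before /p/ (labial) → [m]
Rule 1: /m/ before /g/ (velar) → [ŋ]
Rule 1: /n/ before /b/ (labial) → [m]
After rule 1: limpiŋgimbob
Rule 2: no segment meets the rule's conditions; no change.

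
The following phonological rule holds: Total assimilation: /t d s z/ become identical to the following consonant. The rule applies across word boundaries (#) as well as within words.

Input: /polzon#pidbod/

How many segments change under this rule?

/d/ before /b/ → [b] (total assimilation)
1 segment changes.

1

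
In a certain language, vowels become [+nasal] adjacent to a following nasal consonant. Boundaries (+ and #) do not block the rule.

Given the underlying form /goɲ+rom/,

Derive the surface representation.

[gõɲ+rõm]

/o/ before nasal /ɲ/ → [õ]
/o/ before nasal /m/ → [õ]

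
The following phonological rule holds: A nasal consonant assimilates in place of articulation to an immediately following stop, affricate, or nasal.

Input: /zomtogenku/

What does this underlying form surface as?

[zontogeŋku]

/m/ before /t/ (alveolar) → [n]
/n/ before /k/ (velar) → [ŋ]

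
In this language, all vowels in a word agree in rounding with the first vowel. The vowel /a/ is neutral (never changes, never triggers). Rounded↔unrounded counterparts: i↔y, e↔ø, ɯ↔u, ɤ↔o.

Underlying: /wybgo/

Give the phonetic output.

no segment meets the rule's conditions; no change.

[wybgo]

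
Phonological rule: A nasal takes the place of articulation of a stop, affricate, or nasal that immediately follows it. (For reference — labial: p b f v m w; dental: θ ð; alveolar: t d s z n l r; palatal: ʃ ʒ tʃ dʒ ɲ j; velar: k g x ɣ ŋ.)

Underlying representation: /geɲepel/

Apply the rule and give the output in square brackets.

no segment meets the rule's conditions; no change.

[geɲepel]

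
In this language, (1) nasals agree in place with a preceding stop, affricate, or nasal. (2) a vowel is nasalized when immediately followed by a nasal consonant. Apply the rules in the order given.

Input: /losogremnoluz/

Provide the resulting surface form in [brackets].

Rule 1: /n/ after /m/ (labial) → [m]
After rule 1: losogremmoluz
Rule 2: /e/ before nasal /m/ → [ẽ]

[losogrẽmmoluz]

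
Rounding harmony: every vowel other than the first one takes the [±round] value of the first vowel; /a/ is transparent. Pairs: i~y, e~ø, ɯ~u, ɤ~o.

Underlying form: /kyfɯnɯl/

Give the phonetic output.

/ɯ/ harmonizes with /y/ ([+round]) → [u]
/ɯ/ harmonizes with /y/ ([+round]) → [u]

[kyfunul]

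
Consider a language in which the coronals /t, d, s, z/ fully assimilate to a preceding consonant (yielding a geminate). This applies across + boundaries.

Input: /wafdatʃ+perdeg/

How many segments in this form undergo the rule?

/d/ after /f/ → [f] (total assimilation)
/d/ after /r/ → [r] (total assimilation)
2 segments change.

2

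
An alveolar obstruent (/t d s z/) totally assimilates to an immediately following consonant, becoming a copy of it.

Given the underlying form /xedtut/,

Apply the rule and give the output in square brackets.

[xettut]

/d/ before /t/ → [t] (total assimilation)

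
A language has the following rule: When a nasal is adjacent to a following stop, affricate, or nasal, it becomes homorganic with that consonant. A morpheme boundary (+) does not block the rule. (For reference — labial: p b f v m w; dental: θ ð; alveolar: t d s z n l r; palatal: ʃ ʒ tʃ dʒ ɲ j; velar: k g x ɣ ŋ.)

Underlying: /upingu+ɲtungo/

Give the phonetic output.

[upiŋgu+ntuŋgo]

/n/ before /g/ (velar) → [ŋ]
/ɲ/ before /t/ (alveolar) → [n]
/n/ before /g/ (velar) → [ŋ]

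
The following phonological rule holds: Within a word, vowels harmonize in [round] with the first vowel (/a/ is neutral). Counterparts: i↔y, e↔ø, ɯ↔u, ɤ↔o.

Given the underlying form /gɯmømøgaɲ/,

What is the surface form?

/ø/ harmonizes with /ɯ/ ([-round]) → [e]
/ø/ harmonizes with /ɯ/ ([-round]) → [e]

[gɯmemegaɲ]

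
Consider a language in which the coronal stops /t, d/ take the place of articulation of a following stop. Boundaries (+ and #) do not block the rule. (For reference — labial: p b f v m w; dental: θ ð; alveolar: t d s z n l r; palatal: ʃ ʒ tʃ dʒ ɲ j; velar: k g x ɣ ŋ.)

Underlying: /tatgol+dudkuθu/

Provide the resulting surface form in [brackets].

/t/ before /g/ (velar) → [k]
/d/ before /k/ (velar) → [g]

[takgol+dugkuθu]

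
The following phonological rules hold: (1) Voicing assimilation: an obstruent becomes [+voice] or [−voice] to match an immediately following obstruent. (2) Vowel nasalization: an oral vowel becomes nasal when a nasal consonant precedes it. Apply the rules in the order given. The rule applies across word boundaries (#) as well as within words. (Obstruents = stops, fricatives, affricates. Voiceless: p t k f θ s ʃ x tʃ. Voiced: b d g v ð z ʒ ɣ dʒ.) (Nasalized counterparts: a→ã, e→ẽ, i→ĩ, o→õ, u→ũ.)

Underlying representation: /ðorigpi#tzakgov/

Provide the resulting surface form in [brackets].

Rule 1: /g/ before /p/ (voiceless) → [k]
Rule 1: /t/ before /z/ (voiced) → [d]
Rule 1: /k/ before /g/ (voiced) → [g]
After rule 1: ðorikpi#dzaggov
Rule 2: no segment meets the rule's conditions; no change.

[ðorikpi#dzaggov]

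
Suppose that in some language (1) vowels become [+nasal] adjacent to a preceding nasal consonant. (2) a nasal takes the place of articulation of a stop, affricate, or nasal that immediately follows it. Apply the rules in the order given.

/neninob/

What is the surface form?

Rule 1: /e/ after nasal /n/ → [ẽ]
Rule 1: /i/ after nasal /n/ → [ĩ]
Rule 1: /o/ after nasal /n/ → [õ]
After rule 1: nẽnĩnõb
Rule 2: no segment meets the rule's conditions; no change.

[nẽnĩnõb]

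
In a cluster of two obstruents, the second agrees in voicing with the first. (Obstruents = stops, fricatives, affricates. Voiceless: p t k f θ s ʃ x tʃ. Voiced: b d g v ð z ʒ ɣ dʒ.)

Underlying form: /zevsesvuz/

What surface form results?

/s/ after /v/ (voiced) → [z]
/v/ after /s/ (voiceless) → [f]

[zevzesfuz]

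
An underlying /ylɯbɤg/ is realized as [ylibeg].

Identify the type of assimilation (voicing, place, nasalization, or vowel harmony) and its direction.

/ɯ/→[i] /ɤ/→[e].
Vowels agree with the first vowel, so the harmony is progressive.

vowel harmony, progressive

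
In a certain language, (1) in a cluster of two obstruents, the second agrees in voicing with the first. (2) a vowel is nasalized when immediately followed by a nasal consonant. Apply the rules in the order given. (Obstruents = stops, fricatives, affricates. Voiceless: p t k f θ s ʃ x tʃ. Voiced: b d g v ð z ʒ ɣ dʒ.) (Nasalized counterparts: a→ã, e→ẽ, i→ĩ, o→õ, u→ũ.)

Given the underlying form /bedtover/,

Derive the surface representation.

Rule 1: /t/ after /d/ (voiced) → [d]
After rule 1: beddover
Rule 2: no segment meets the rule's conditions; no change.

[beddover]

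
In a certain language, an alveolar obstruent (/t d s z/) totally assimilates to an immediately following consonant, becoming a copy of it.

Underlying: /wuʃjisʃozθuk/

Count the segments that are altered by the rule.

2

/s/ before /ʃ/ → [ʃ] (total assimilation)
/z/ before /θ/ → [θ] (total assimilation)
2 segments change.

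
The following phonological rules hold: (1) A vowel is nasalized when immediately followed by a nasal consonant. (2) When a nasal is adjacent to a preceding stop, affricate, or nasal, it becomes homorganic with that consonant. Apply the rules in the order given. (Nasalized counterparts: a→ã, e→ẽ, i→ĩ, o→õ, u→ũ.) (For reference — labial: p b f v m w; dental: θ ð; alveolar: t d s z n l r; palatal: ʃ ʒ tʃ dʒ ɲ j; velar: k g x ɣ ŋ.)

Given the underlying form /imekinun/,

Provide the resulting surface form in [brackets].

Rule 1: /i/ before nasal /m/ → [ĩ]
Rule 1: /i/ before nasal /n/ → [ĩ]
Rule 1: /u/ before nasal /n/ → [ũ]
After rule 1: ĩmekĩnũn
Rule 2: no segment meets the rule's conditions; no change.

[ĩmekĩnũn]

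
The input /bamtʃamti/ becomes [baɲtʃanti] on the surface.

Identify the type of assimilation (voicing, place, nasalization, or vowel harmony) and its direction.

/m/→[ɲ] /m/→[n].
Each target copies a feature from the following segment, so the direction is regressive.

place assimilation, regressive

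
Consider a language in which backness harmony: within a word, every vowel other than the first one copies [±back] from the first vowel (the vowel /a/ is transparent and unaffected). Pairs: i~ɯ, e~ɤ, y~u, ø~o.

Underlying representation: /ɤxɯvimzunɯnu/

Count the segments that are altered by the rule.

1

/i/ harmonizes with /ɤ/ ([+back]) → [ɯ]
1 segment changes.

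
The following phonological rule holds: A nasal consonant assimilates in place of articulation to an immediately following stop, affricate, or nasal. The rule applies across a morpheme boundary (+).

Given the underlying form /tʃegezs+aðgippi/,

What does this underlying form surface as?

[tʃegezs+aðgippi]

no segment meets the rule's conditions; no change.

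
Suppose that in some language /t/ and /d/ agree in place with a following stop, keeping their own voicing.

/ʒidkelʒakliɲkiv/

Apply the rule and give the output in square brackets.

/d/ before /k/ (velar) → [g]

[ʒigkelʒakliɲkiv]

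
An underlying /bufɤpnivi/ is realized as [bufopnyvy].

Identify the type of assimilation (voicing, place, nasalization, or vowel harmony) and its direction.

/ɤ/→[o] /i/→[y] /i/→[y].
Vowels agree with the first vowel, so the harmony is progressive.

vowel harmony, progressive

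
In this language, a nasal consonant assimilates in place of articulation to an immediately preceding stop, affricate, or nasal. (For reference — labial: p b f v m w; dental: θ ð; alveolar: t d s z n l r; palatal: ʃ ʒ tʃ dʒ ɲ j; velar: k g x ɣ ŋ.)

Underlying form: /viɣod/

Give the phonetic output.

no segment meets the rule's conditions; no change.

[viɣod]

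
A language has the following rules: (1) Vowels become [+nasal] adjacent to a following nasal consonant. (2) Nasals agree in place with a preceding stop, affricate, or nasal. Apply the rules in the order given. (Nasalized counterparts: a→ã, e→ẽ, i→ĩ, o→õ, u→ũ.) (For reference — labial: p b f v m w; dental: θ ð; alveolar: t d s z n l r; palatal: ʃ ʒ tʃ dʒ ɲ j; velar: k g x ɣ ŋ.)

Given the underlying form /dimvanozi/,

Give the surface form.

Rule 1: /i/ before nasal /m/ → [ĩ]
Rule 1: /a/ before nasal /n/ → [ã]
After rule 1: dĩmvãnozi
Rule 2: no segment meets the rule's conditions; no change.

[dĩmvãnozi]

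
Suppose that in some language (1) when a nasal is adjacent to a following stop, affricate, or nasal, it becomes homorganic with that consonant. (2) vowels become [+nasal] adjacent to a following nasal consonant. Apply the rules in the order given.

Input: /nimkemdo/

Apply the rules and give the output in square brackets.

Rule 1: /m/ before /k/ (velar) → [ŋ]
Rule 1: /m/ before /d/ (alveolar) → [n]
After rule 1: niŋkendo
Rule 2: /i/ before nasal /ŋ/ → [ĩ]
Rule 2: /e/ before nasal /n/ → [ẽ]

[nĩŋkẽndo]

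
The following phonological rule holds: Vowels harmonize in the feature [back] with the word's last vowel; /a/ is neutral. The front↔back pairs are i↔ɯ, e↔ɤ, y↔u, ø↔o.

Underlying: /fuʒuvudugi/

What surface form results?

[fyʒyvydygi]

/u/ harmonizes with /i/ ([-back]) → [y]
/u/ harmonizes with /i/ ([-back]) → [y]
/u/ harmonizes with /i/ ([-back]) → [y]
/u/ harmonizes with /i/ ([-back]) → [y]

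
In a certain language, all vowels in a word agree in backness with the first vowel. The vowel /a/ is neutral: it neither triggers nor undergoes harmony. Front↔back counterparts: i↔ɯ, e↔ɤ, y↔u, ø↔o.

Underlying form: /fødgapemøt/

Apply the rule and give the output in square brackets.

no segment meets the rule's conditions; no change.

[fødgapemøt]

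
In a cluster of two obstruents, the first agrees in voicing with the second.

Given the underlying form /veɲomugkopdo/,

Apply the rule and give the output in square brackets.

[veɲomukkobdo]

/g/ before /k/ (voiceless) → [k]
/p/ before /d/ (voiced) → [b]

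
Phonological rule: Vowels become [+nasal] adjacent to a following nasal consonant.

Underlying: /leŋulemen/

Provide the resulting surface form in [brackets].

[lẽŋulẽmẽn]

/e/ before nasal /ŋ/ → [ẽ]
/e/ before nasal /m/ → [ẽ]
/e/ before nasal /n/ → [ẽ]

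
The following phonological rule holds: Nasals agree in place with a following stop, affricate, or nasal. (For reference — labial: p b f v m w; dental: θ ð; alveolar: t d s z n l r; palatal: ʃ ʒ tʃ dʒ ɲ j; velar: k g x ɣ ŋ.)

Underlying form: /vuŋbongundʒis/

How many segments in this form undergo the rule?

3

/ŋ/ before /b/ (labial) → [m]
/n/ before /g/ (velar) → [ŋ]
/n/ before /dʒ/ (palatal) → [ɲ]
3 segments change.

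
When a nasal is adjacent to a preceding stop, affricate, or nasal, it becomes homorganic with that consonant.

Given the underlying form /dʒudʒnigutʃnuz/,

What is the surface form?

/n/ after /dʒ/ (palatal) → [ɲ]
/n/ after /tʃ/ (palatal) → [ɲ]

[dʒudʒɲigutʃɲuz]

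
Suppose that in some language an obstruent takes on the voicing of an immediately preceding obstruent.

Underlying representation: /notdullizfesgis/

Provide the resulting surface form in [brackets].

/d/ after /t/ (voiceless) → [t]
/f/ after /z/ (voiced) → [v]
/g/ after /s/ (voiceless) → [k]

[nottullizveskis]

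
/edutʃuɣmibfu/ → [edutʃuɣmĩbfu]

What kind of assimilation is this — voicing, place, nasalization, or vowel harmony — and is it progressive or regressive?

nasalization, progressive

/i/→[ĩ].
Each target copies a feature from the preceding segment, so the direction is progressive.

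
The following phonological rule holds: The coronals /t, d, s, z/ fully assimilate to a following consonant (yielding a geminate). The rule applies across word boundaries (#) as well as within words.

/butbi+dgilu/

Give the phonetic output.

/t/ before /b/ → [b] (total assimilation)
/d/ before /g/ → [g] (total assimilation)

[bubbi+ggilu]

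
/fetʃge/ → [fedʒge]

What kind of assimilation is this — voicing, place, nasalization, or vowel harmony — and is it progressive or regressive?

/tʃ/→[dʒ].
Each target copies a feature from the following segment, so the direction is regressive.

voicing assimilation, regressive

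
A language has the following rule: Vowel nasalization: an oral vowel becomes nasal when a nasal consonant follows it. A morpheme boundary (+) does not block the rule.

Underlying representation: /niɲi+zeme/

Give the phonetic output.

[nĩɲi+zẽme]

/i/ before nasal /ɲ/ → [ĩ]
/e/ before nasal /m/ → [ẽ]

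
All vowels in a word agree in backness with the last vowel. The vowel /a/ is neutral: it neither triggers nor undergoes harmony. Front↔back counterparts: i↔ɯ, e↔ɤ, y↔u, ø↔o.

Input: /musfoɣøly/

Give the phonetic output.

[mysføɣøly]

/u/ harmonizes with /y/ ([-back]) → [y]
/o/ harmonizes with /y/ ([-back]) → [ø]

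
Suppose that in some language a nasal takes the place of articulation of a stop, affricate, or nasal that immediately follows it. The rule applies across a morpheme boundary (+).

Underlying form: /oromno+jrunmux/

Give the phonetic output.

[oronno+jrummux]

/m/ before /n/ (alveolar) → [n]
/n/ before /m/ (labial) → [m]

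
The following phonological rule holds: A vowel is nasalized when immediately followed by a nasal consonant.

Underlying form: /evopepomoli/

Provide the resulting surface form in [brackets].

[evopepõmoli]

/o/ before nasal /m/ → [õ]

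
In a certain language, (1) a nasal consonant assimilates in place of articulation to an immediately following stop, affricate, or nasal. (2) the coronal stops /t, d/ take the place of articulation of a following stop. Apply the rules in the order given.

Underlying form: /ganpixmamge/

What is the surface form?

[gampixmaŋge]

Rule 1: /n/ before /p/ (labial) → [m]
Rule 1: /m/ before /g/ (velar) → [ŋ]
After rule 1: gampixmaŋge
Rule 2: no segment meets the rule's conditions; no change.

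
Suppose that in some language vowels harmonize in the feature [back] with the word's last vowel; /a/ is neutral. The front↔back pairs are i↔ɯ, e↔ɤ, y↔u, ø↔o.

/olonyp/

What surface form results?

[ølønyp]

/o/ harmonizes with /y/ ([-back]) → [ø]
/o/ harmonizes with /y/ ([-back]) → [ø]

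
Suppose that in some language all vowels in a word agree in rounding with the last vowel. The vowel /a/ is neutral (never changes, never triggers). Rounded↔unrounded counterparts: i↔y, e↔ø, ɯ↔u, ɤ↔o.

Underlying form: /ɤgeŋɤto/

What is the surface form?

/ɤ/ harmonizes with /o/ ([+round]) → [o]
/e/ harmonizes with /o/ ([+round]) → [ø]
/ɤ/ harmonizes with /o/ ([+round]) → [o]

[ogøŋoto]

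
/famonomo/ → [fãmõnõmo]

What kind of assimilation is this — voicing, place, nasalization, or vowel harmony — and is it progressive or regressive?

/a/→[ã] /o/→[õ] /o/→[õ].
Each target copies a feature from the following segment, so the direction is regressive.

nasalization, regressive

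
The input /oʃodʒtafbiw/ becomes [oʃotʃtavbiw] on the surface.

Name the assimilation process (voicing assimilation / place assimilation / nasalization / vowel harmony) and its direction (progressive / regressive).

voicing assimilation, regressive

/dʒ/→[tʃ] /f/→[v].
Each target copies a feature from the following segment, so the direction is regressive.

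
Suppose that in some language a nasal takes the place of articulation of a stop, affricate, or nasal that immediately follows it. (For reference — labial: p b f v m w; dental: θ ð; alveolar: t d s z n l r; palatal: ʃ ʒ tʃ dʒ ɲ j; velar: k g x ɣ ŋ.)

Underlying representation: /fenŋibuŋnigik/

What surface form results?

[feŋŋibunnigik]

/n/ before /ŋ/ (velar) → [ŋ]
/ŋ/ before /n/ (alveolar) → [n]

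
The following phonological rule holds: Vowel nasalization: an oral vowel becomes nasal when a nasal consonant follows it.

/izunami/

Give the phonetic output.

/u/ before nasal /n/ → [ũ]
/a/ before nasal /m/ → [ã]

[izũnãmi]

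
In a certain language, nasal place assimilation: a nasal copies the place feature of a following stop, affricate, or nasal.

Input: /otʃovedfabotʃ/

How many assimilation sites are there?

No segment meets the rule's conditions.

0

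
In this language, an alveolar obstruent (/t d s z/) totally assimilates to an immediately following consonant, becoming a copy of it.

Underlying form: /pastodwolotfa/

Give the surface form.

[pattowwoloffa]

/s/ before /t/ → [t] (total assimilation)
/d/ before /w/ → [w] (total assimilation)
/t/ before /f/ → [f] (total assimilation)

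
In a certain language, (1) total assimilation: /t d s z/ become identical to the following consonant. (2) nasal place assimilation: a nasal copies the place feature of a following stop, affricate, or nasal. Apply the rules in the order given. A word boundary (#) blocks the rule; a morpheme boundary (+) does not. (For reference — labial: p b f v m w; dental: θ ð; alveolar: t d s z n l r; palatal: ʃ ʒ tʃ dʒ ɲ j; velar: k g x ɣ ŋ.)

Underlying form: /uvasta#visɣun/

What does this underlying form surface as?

[uvatta#viɣɣun]

Rule 1: /s/ before /t/ → [t] (total assimilation)
Rule 1: /s/ before /ɣ/ → [ɣ] (total assimilation)
After rule 1: uvatta#viɣɣun
Rule 2: no segment meets the rule's conditions; no change.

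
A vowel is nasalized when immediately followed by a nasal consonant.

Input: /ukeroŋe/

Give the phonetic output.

[ukerõŋe]

/o/ before nasal /ŋ/ → [õ]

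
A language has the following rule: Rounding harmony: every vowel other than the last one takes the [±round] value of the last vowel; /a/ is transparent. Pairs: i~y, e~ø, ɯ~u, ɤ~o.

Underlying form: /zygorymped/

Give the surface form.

[zigɤrimped]

/y/ harmonizes with /e/ ([-round]) → [i]
/o/ harmonizes with /e/ ([-round]) → [ɤ]
/y/ harmonizes with /e/ ([-round]) → [i]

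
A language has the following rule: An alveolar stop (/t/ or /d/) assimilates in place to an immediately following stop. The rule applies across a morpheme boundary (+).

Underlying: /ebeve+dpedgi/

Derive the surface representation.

/d/ before /p/ (labial) → [b]
/d/ before /g/ (velar) → [g]

[ebeve+bpeggi]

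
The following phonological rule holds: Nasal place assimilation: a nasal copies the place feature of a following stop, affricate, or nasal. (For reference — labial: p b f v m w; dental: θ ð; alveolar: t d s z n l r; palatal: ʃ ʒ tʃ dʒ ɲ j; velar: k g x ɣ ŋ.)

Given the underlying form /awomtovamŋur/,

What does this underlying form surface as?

[awontovaŋŋur]

/m/ before /t/ (alveolar) → [n]
/m/ before /ŋ/ (velar) → [ŋ]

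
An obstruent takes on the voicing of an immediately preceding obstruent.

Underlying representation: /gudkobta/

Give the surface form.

/k/ after /d/ (voiced) → [g]
/t/ after /b/ (voiced) → [d]

[gudgobda]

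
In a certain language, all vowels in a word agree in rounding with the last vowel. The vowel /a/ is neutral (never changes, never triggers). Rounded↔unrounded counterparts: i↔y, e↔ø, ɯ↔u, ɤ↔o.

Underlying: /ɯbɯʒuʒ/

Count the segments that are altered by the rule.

2

/ɯ/ harmonizes with /u/ ([+round]) → [u]
/ɯ/ harmonizes with /u/ ([+round]) → [u]
2 segments change.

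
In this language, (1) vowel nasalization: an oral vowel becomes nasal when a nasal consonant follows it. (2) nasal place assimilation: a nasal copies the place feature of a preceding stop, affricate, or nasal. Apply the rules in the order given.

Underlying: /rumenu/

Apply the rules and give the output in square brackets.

[rũmẽnu]

Rule 1: /u/ before nasal /m/ → [ũ]
Rule 1: /e/ before nasal /n/ → [ẽ]
After rule 1: rũmẽnu
Rule 2: no segment meets the rule's conditions; no change.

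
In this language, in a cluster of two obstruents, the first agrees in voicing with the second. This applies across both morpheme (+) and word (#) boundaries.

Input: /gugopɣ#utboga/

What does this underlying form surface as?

/p/ before /ɣ/ (voiced) → [b]
/t/ before /b/ (voiced) → [d]

[gugobɣ#udboga]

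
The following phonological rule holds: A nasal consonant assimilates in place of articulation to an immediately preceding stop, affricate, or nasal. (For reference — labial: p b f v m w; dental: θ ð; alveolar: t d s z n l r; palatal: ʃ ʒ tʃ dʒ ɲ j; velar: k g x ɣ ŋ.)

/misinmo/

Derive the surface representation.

/m/ after /n/ (alveolar) → [n]

[misinno]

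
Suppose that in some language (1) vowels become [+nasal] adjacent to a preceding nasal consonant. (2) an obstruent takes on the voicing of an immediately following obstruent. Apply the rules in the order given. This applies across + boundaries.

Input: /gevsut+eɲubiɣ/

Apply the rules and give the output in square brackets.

[gefsut+eɲũbiɣ]

Rule 1: /u/ after nasal /ɲ/ → [ũ]
After rule 1: gevsut+eɲũbiɣ
Rule 2: /v/ before /s/ (voiceless) → [f]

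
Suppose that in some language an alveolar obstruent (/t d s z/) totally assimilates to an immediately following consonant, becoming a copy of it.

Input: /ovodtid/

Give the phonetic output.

/d/ before /t/ → [t] (total assimilation)

[ovottid]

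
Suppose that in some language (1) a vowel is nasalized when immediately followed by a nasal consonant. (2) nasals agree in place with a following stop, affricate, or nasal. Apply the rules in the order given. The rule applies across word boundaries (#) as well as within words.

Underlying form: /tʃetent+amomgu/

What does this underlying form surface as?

[tʃetẽnt+ãmõŋgu]

Rule 1: /e/ before nasal /n/ → [ẽ]
Rule 1: /a/ before nasal /m/ → [ã]
Rule 1: /o/ before nasal /m/ → [õ]
After rule 1: tʃetẽnt+ãmõmgu
Rule 2: /m/ before /g/ (velar) → [ŋ]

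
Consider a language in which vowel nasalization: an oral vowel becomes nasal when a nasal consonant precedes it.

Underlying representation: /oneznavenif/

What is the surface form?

[onẽznãvenĩf]

/e/ after nasal /n/ → [ẽ]
/a/ after nasal /n/ → [ã]
/i/ after nasal /n/ → [ĩ]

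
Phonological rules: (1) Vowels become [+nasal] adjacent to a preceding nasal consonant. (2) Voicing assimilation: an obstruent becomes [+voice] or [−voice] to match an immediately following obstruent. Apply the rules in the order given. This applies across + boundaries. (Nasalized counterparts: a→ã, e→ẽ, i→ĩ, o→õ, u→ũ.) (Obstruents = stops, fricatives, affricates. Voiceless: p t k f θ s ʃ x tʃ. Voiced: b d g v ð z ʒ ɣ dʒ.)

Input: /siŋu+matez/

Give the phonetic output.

Rule 1: /u/ after nasal /ŋ/ → [ũ]
Rule 1: /a/ after nasal /m/ → [ã]
After rule 1: siŋũ+mãtez
Rule 2: no segment meets the rule's conditions; no change.

[siŋũ+mãtez]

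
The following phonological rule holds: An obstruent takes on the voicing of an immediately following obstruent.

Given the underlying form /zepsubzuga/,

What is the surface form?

[zepsubzuga]

no segment meets the rule's conditions; no change.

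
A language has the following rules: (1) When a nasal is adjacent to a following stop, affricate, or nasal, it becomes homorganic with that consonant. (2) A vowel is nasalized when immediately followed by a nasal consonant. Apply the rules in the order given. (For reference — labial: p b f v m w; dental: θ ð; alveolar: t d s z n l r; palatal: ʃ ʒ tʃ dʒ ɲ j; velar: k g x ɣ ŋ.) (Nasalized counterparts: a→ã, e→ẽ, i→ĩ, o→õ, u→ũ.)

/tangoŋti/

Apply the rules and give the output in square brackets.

[tãŋgõnti]

Rule 1: /n/ before /g/ (velar) → [ŋ]
Rule 1: /ŋ/ before /t/ (alveolar) → [n]
After rule 1: taŋgonti
Rule 2: /a/ before nasal /ŋ/ → [ã]
Rule 2: /o/ before nasal /n/ → [õ]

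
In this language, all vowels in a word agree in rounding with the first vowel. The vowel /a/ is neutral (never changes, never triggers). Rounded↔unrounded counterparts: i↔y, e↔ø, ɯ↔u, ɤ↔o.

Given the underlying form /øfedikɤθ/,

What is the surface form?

[øfødykoθ]

/e/ harmonizes with /ø/ ([+round]) → [ø]
/i/ harmonizes with /ø/ ([+round]) → [y]
/ɤ/ harmonizes with /ø/ ([+round]) → [o]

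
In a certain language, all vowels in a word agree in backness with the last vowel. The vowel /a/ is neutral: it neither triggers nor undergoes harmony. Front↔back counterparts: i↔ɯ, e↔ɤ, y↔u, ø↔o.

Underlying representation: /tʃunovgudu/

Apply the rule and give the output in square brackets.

[tʃunovgudu]

no segment meets the rule's conditions; no change.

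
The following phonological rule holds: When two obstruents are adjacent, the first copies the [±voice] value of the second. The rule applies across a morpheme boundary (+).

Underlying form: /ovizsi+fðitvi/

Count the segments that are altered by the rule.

/z/ before /s/ (voiceless) → [s]
/f/ before /ð/ (voiced) → [v]
/t/ before /v/ (voiced) → [d]
3 segments change.

3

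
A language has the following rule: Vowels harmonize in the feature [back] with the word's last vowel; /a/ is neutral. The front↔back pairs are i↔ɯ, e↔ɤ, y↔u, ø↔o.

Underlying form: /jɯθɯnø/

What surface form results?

[jiθinø]

/ɯ/ harmonizes with /ø/ ([-back]) → [i]
/ɯ/ harmonizes with /ø/ ([-back]) → [i]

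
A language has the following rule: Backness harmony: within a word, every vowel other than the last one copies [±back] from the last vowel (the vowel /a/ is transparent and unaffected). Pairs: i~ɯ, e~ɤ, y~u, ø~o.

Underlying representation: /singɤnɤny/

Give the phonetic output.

/ɤ/ harmonizes with /y/ ([-back]) → [e]
/ɤ/ harmonizes with /y/ ([-back]) → [e]

[singeneny]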